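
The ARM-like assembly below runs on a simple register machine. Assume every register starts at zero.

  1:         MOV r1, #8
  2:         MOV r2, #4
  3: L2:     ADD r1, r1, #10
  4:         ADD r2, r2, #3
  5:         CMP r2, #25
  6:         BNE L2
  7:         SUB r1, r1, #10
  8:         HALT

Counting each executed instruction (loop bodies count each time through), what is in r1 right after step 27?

78

MOV r1, #8 → r1=8
MOV r2, #4 → r2=4
ADD r1, r1, #10 → r1=8+10=18
ADD r2, r2, #3 → r2=4+3=7
CMP r2, #25  (cmp 7,25)
BNE L2: taken
ADD r1, r1, #10 → r1=18+10=28
ADD r2, r2, #3 → r2=7+3=10
CMP r2, #25  (cmp 10,25)
BNE L2: taken
ADD r1, r1, #10 → r1=28+10=38
ADD r2, r2, #3 → r2=10+3=13
CMP r2, #25  (cmp 13,25)
BNE L2: taken
ADD r1, r1, #10 → r1=38+10=48
ADD r2, r2, #3 → r2=13+3=16
CMP r2, #25  (cmp 16,25)
BNE L2: taken
ADD r1, r1, #10 → r1=48+10=58
ADD r2, r2, #3 → r2=16+3=19
CMP r2, #25  (cmp 19,25)
BNE L2: taken
ADD r1, r1, #10 → r1=58+10=68
ADD r2, r2, #3 → r2=19+3=22
CMP r2, #25  (cmp 22,25)
BNE L2: taken
ADD r1, r1, #10 → r1=68+10=78
After step 27: r1 = 78.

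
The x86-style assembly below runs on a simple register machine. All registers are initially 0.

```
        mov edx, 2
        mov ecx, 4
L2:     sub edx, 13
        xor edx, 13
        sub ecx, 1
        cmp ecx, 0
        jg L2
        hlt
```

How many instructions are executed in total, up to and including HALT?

edx=2
ecx=4
edx=2-13=-11
edx=(-11)^13=-8
ecx=4-1=3
cmp ecx, 0  (cmp 3,0)
jg L2: taken
edx=(-8)-13=-21
edx=(-21)^13=-26
ecx=3-1=2
cmp ecx, 0  (cmp 2,0)
jg L2: taken
edx=(-26)-13=-39
edx=(-39)^13=-44
ecx=2-1=1
cmp ecx, 0  (cmp 1,0)
jg L2: taken
edx=(-44)-13=-57
edx=(-57)^13=-54
ecx=1-1=0
cmp ecx, 0  (cmp 0,0)
jg L2: not taken
halt.
Total executed instructions: 23.

23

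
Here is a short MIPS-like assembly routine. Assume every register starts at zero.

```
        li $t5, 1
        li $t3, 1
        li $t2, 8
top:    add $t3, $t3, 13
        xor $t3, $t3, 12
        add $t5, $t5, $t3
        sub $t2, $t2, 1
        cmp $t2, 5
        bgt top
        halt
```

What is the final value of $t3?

after li $t5, 1: $t5=1
after li $t3, 1: $t3=1
after li $t2, 8: $t2=8
after add $t3, $t3, 13: $t3=1+13=14
after xor $t3, $t3, 12: $t3=14^12=2
after add $t5, $t5, $t3: $t5=1+2=3
after sub $t2, $t2, 1: $t2=8-1=7
cmp $t2, 5  (cmp 7,5)
bgt top: taken
after add $t3, $t3, 13: $t3=2+13=15
after xor $t3, $t3, 12: $t3=15^12=3
after add $t5, $t5, $t3: $t5=3+3=6
after sub $t2, $t2, 1: $t2=7-1=6
cmp $t2, 5  (cmp 6,5)
bgt top: taken
after add $t3, $t3, 13: $t3=3+13=16
after xor $t3, $t3, 12: $t3=16^12=28
after add $t5, $t5, $t3: $t5=6+28=34
after sub $t2, $t2, 1: $t2=6-1=5
cmp $t2, 5  (cmp 5,5)
bgt top: not taken
halt.

28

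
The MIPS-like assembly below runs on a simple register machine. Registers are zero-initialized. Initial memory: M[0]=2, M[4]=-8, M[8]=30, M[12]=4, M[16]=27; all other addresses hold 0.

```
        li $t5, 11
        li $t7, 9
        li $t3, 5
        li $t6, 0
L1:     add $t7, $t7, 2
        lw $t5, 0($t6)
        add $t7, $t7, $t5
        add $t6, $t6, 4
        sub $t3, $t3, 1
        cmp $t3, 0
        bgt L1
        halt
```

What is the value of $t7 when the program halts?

after li $t5, 11: $t5=11
after li $t7, 9: $t7=9
after li $t3, 5: $t3=5
after li $t6, 0: $t6=0
after add $t7, $t7, 2: $t7=9+2=11
after lw $t5, 0($t6): $t5=M[0]=2
after add $t7, $t7, $t5: $t7=11+2=13
after add $t6, $t6, 4: $t6=0+4=4
after sub $t3, $t3, 1: $t3=5-1=4
cmp $t3, 0  (cmp 4,0)
bgt L1: taken
after add $t7, $t7, 2: $t7=13+2=15
after lw $t5, 0($t6): $t5=M[4]=-8
after add $t7, $t7, $t5: $t7=15+(-8)=7
after add $t6, $t6, 4: $t6=4+4=8
after sub $t3, $t3, 1: $t3=4-1=3
cmp $t3, 0  (cmp 3,0)
bgt L1: taken
after add $t7, $t7, 2: $t7=7+2=9
after lw $t5, 0($t6): $t5=M[8]=30
after add $t7, $t7, $t5: $t7=9+30=39
after add $t6, $t6, 4: $t6=8+4=12
after sub $t3, $t3, 1: $t3=3-1=2
cmp $t3, 0  (cmp 2,0)
bgt L1: taken
after add $t7, $t7, 2: $t7=39+2=41
after lw $t5, 0($t6): $t5=M[12]=4
after add $t7, $t7, $t5: $t7=41+4=45
after add $t6, $t6, 4: $t6=12+4=16
after sub $t3, $t3, 1: $t3=2-1=1
cmp $t3, 0  (cmp 1,0)
bgt L1: taken
after add $t7, $t7, 2: $t7=45+2=47
after lw $t5, 0($t6): $t5=M[16]=27
after add $t7, $t7, $t5: $t7=47+27=74
after add $t6, $t6, 4: $t6=16+4=20
after sub $t3, $t3, 1: $t3=1-1=0
cmp $t3, 0  (cmp 0,0)
bgt L1: not taken
halt.

74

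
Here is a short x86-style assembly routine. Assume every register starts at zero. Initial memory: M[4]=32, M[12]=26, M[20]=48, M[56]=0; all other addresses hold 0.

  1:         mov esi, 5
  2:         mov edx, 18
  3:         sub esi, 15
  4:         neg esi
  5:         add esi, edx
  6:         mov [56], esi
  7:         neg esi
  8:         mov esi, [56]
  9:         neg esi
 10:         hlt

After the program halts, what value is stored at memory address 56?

28

after mov esi, 5: esi=5
after mov edx, 18: edx=18
after sub esi, 15: esi=5-15=-10
after neg esi: esi=-(-10)=10
after add esi, edx: esi=10+18=28
mov [56], esi → M[56]=28
after neg esi: esi=-(28)=-28
after mov esi, [56]: esi=M[56]=28
after neg esi: esi=-(28)=-28
halt.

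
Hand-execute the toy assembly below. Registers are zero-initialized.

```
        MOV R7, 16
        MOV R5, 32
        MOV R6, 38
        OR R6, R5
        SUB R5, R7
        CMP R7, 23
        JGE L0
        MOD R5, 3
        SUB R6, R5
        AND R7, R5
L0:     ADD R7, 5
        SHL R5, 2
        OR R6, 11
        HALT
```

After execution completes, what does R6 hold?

47

R7=16
R5=32
R6=38
R6=38|32=38
R5=32-16=16
CMP R7, 23  (cmp 16,23)
JGE L0: not taken
R5=16%3=1
R6=38-1=37
R7=16&1=0
R7=0+5=5
R5=1<<2=4
R6=37|11=47
halt.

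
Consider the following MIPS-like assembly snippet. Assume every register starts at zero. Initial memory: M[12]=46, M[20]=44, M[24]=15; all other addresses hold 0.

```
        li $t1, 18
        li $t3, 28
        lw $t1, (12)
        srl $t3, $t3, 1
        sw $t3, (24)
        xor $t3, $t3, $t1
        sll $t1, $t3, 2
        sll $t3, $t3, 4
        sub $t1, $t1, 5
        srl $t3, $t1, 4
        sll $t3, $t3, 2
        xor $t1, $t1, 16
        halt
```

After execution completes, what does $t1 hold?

after li $t1, 18: $t1=18
after li $t3, 28: $t3=28
after lw $t1, (12): $t1=M[12]=46
after srl $t3, $t3, 1: $t3=28>>1=14
sw $t3, (24) → M[24]=14
after xor $t3, $t3, $t1: $t3=14^46=32
after sll $t1, $t3, 2: $t1=32<<2=128
after sll $t3, $t3, 4: $t3=32<<4=512
after sub $t1, $t1, 5: $t1=128-5=123
after srl $t3, $t1, 4: $t3=123>>4=7
after sll $t3, $t3, 2: $t3=7<<2=28
after xor $t1, $t1, 16: $t1=123^16=107
halt.

107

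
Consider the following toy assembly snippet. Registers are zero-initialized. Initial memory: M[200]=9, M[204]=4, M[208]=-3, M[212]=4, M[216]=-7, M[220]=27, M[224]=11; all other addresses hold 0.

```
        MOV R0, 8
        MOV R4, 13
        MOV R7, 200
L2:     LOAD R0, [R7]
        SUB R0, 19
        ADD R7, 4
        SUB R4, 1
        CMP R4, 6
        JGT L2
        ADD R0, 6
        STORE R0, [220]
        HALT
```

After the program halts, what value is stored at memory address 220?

MOV R0, 8 → R0=8
MOV R4, 13 → R4=13
MOV R7, 200 → R7=200
LOAD R0, [R7] → R0=M[200]=9
SUB R0, 19 → R0=9-19=-10
ADD R7, 4 → R7=200+4=204
SUB R4, 1 → R4=13-1=12
CMP R4, 6  (cmp 12,6)
JGT L2: taken
LOAD R0, [R7] → R0=M[204]=4
SUB R0, 19 → R0=4-19=-15
ADD R7, 4 → R7=204+4=208
SUB R4, 1 → R4=12-1=11
CMP R4, 6  (cmp 11,6)
JGT L2: taken
LOAD R0, [R7] → R0=M[208]=-3
SUB R0, 19 → R0=(-3)-19=-22
ADD R7, 4 → R7=208+4=212
SUB R4, 1 → R4=11-1=10
CMP R4, 6  (cmp 10,6)
JGT L2: taken
LOAD R0, [R7] → R0=M[212]=4
SUB R0, 19 → R0=4-19=-15
ADD R7, 4 → R7=212+4=216
SUB R4, 1 → R4=10-1=9
CMP R4, 6  (cmp 9,6)
JGT L2: taken
LOAD R0, [R7] → R0=M[216]=-7
SUB R0, 19 → R0=(-7)-19=-26
ADD R7, 4 → R7=216+4=220
SUB R4, 1 → R4=9-1=8
CMP R4, 6  (cmp 8,6)
JGT L2: taken
LOAD R0, [R7] → R0=M[220]=27
SUB R0, 19 → R0=27-19=8
ADD R7, 4 → R7=220+4=224
SUB R4, 1 → R4=8-1=7
CMP R4, 6  (cmp 7,6)
JGT L2: taken
LOAD R0, [R7] → R0=M[224]=11
SUB R0, 19 → R0=11-19=-8
ADD R7, 4 → R7=224+4=228
SUB R4, 1 → R4=7-1=6
CMP R4, 6  (cmp 6,6)
JGT L2: not taken
ADD R0, 6 → R0=(-8)+6=-2
STORE R0, [220] → M[220]=-2
halt.

-2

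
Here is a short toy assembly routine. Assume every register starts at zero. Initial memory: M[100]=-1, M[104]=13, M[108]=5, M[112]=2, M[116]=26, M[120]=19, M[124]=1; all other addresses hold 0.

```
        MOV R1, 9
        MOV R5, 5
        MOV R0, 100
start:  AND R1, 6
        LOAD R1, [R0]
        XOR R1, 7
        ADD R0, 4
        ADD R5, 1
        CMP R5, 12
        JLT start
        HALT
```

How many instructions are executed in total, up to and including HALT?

after MOV R1, 9: R1=9
after MOV R5, 5: R5=5
after MOV R0, 100: R0=100
after AND R1, 6: R1=9&6=0
after LOAD R1, [R0]: R1=M[100]=-1
after XOR R1, 7: R1=(-1)^7=-8
after ADD R0, 4: R0=100+4=104
after ADD R5, 1: R5=5+1=6
CMP R5, 12  (cmp 6,12)
JLT start: taken
after AND R1, 6: R1=(-8)&6=0
after LOAD R1, [R0]: R1=M[104]=13
after XOR R1, 7: R1=13^7=10
after ADD R0, 4: R0=104+4=108
after ADD R5, 1: R5=6+1=7
CMP R5, 12  (cmp 7,12)
JLT start: taken
after AND R1, 6: R1=10&6=2
after LOAD R1, [R0]: R1=M[108]=5
after XOR R1, 7: R1=5^7=2
after ADD R0, 4: R0=108+4=112
after ADD R5, 1: R5=7+1=8
CMP R5, 12  (cmp 8,12)
JLT start: taken
after AND R1, 6: R1=2&6=2
after LOAD R1, [R0]: R1=M[112]=2
after XOR R1, 7: R1=2^7=5
after ADD R0, 4: R0=112+4=116
after ADD R5, 1: R5=8+1=9
CMP R5, 12  (cmp 9,12)
JLT start: taken
after AND R1, 6: R1=5&6=4
after LOAD R1, [R0]: R1=M[116]=26
after XOR R1, 7: R1=26^7=29
after ADD R0, 4: R0=116+4=120
after ADD R5, 1: R5=9+1=10
CMP R5, 12  (cmp 10,12)
JLT start: taken
after AND R1, 6: R1=29&6=4
after LOAD R1, [R0]: R1=M[120]=19
after XOR R1, 7: R1=19^7=20
after ADD R0, 4: R0=120+4=124
after ADD R5, 1: R5=10+1=11
CMP R5, 12  (cmp 11,12)
JLT start: taken
after AND R1, 6: R1=20&6=4
after LOAD R1, [R0]: R1=M[124]=1
after XOR R1, 7: R1=1^7=6
after ADD R0, 4: R0=124+4=128
after ADD R5, 1: R5=11+1=12
CMP R5, 12  (cmp 12,12)
JLT start: not taken
halt.
Total executed instructions: 53.

53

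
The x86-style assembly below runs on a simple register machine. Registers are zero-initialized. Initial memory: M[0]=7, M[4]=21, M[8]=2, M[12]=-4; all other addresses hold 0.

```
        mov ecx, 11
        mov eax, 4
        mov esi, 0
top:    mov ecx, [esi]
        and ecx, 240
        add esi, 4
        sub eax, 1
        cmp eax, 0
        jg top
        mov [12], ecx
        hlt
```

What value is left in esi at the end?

after mov ecx, 11: ecx=11
after mov eax, 4: eax=4
after mov esi, 0: esi=0
after mov ecx, [esi]: ecx=M[0]=7
after and ecx, 240: ecx=7&240=0
after add esi, 4: esi=0+4=4
after sub eax, 1: eax=4-1=3
cmp eax, 0  (cmp 3,0)
jg top: taken
after mov ecx, [esi]: ecx=M[4]=21
after and ecx, 240: ecx=21&240=16
after add esi, 4: esi=4+4=8
after sub eax, 1: eax=3-1=2
cmp eax, 0  (cmp 2,0)
jg top: taken
after mov ecx, [esi]: ecx=M[8]=2
after and ecx, 240: ecx=2&240=0
after add esi, 4: esi=8+4=12
after sub eax, 1: eax=2-1=1
cmp eax, 0  (cmp 1,0)
jg top: taken
after mov ecx, [esi]: ecx=M[12]=-4
after and ecx, 240: ecx=(-4)&240=240
after add esi, 4: esi=12+4=16
after sub eax, 1: eax=1-1=0
cmp eax, 0  (cmp 0,0)
jg top: not taken
mov [12], ecx → M[12]=240
halt.

16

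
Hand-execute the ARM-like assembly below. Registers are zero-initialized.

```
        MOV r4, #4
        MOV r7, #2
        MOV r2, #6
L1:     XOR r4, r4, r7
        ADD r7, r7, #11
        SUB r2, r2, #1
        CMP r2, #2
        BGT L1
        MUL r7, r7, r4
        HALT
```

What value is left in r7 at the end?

2208

r4=4
r7=2
r2=6
r4=4^2=6
r7=2+11=13
r2=6-1=5
CMP r2, #2  (cmp 5,2)
BGT L1: taken
r4=6^13=11
r7=13+11=24
r2=5-1=4
CMP r2, #2  (cmp 4,2)
BGT L1: taken
r4=11^24=19
r7=24+11=35
r2=4-1=3
CMP r2, #2  (cmp 3,2)
BGT L1: taken
r4=19^35=48
r7=35+11=46
r2=3-1=2
CMP r2, #2  (cmp 2,2)
BGT L1: not taken
r7=46*48=2208
halt.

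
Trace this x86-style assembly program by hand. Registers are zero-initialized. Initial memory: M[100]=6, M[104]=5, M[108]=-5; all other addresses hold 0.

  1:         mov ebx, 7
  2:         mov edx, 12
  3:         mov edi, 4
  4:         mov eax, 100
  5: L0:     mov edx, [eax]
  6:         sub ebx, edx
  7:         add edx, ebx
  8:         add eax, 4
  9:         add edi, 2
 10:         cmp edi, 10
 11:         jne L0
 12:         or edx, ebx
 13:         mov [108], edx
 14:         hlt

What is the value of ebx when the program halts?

mov ebx, 7 → ebx=7
mov edx, 12 → edx=12
mov edi, 4 → edi=4
mov eax, 100 → eax=100
mov edx, [eax] → edx=M[100]=6
sub ebx, edx → ebx=7-6=1
add edx, ebx → edx=6+1=7
add eax, 4 → eax=100+4=104
add edi, 2 → edi=4+2=6
cmp edi, 10  (cmp 6,10)
jne L0: taken
mov edx, [eax] → edx=M[104]=5
sub ebx, edx → ebx=1-5=-4
add edx, ebx → edx=5+(-4)=1
add eax, 4 → eax=104+4=108
add edi, 2 → edi=6+2=8
cmp edi, 10  (cmp 8,10)
jne L0: taken
mov edx, [eax] → edx=M[108]=-5
sub ebx, edx → ebx=(-4)-(-5)=1
add edx, ebx → edx=(-5)+1=-4
add eax, 4 → eax=108+4=112
add edi, 2 → edi=8+2=10
cmp edi, 10  (cmp 10,10)
jne L0: not taken
or edx, ebx → edx=(-4)|1=-3
mov [108], edx → M[108]=-3
halt.

1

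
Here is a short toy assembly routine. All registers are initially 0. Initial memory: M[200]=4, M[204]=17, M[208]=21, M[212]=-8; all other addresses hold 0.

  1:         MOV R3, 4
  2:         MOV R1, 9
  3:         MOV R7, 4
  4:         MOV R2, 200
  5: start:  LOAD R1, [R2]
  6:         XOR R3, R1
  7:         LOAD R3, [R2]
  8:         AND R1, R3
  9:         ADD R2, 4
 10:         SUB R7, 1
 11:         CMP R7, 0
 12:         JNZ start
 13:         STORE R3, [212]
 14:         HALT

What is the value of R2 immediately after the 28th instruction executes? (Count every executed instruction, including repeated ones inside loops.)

R3=4
R1=9
R7=4
R2=200
R1=M[200]=4
R3=4^4=0
R3=M[200]=4
R1=4&4=4
R2=200+4=204
R7=4-1=3
CMP R7, 0  (cmp 3,0)
JNZ start: taken
R1=M[204]=17
R3=4^17=21
R3=M[204]=17
R1=17&17=17
R2=204+4=208
R7=3-1=2
CMP R7, 0  (cmp 2,0)
JNZ start: taken
R1=M[208]=21
R3=17^21=4
R3=M[208]=21
R1=21&21=21
R2=208+4=212
R7=2-1=1
CMP R7, 0  (cmp 1,0)
JNZ start: taken
After step 28: R2 = 212.

212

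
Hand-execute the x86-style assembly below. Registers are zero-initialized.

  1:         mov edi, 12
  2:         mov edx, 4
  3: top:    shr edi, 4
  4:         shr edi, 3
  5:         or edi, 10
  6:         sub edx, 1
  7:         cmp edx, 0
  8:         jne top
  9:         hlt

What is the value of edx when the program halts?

0

mov edi, 12 → edi=12
mov edx, 4 → edx=4
shr edi, 4 → edi=12>>4=0
shr edi, 3 → edi=0>>3=0
or edi, 10 → edi=0|10=10
sub edx, 1 → edx=4-1=3
cmp edx, 0  (cmp 3,0)
jne top: taken
shr edi, 4 → edi=10>>4=0
shr edi, 3 → edi=0>>3=0
or edi, 10 → edi=0|10=10
sub edx, 1 → edx=3-1=2
cmp edx, 0  (cmp 2,0)
jne top: taken
shr edi, 4 → edi=10>>4=0
shr edi, 3 → edi=0>>3=0
or edi, 10 → edi=0|10=10
sub edx, 1 → edx=2-1=1
cmp edx, 0  (cmp 1,0)
jne top: taken
shr edi, 4 → edi=10>>4=0
shr edi, 3 → edi=0>>3=0
or edi, 10 → edi=0|10=10
sub edx, 1 → edx=1-1=0
cmp edx, 0  (cmp 0,0)
jne top: not taken
halt.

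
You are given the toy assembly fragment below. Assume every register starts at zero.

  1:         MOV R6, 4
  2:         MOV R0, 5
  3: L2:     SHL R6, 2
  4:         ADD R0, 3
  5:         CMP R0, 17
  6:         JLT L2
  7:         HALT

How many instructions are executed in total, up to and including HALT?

after MOV R6, 4: R6=4
after MOV R0, 5: R0=5
after SHL R6, 2: R6=4<<2=16
after ADD R0, 3: R0=5+3=8
CMP R0, 17  (cmp 8,17)
JLT L2: taken
after SHL R6, 2: R6=16<<2=64
after ADD R0, 3: R0=8+3=11
CMP R0, 17  (cmp 11,17)
JLT L2: taken
after SHL R6, 2: R6=64<<2=256
after ADD R0, 3: R0=11+3=14
CMP R0, 17  (cmp 14,17)
JLT L2: taken
after SHL R6, 2: R6=256<<2=1024
after ADD R0, 3: R0=14+3=17
CMP R0, 17  (cmp 17,17)
JLT L2: not taken
halt.
Total executed instructions: 19.

19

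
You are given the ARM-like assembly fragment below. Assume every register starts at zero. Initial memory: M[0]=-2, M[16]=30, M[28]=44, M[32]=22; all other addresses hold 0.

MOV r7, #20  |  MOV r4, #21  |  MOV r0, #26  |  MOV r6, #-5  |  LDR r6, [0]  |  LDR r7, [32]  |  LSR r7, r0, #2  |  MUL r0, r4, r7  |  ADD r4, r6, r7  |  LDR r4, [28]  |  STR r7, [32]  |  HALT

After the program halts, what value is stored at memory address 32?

6

after MOV r7, #20: r7=20
after MOV r4, #21: r4=21
after MOV r0, #26: r0=26
after MOV r6, #-5: r6=-5
after LDR r6, [0]: r6=M[0]=-2
after LDR r7, [32]: r7=M[32]=22
after LSR r7, r0, #2: r7=26>>2=6
after MUL r0, r4, r7: r0=21*6=126
after ADD r4, r6, r7: r4=(-2)+6=4
after LDR r4, [28]: r4=M[28]=44
STR r7, [32] → M[32]=6
halt.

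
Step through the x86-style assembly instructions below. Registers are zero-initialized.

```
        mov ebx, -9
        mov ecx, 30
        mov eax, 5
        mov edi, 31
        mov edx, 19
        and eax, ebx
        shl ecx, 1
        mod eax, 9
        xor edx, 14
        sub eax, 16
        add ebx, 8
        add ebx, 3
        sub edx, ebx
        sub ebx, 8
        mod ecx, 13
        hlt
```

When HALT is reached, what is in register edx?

27

mov ebx, -9 → ebx=-9
mov ecx, 30 → ecx=30
mov eax, 5 → eax=5
mov edi, 31 → edi=31
mov edx, 19 → edx=19
and eax, ebx → eax=5&(-9)=5
shl ecx, 1 → ecx=30<<1=60
mod eax, 9 → eax=5%9=5
xor edx, 14 → edx=19^14=29
sub eax, 16 → eax=5-16=-11
add ebx, 8 → ebx=(-9)+8=-1
add ebx, 3 → ebx=(-1)+3=2
sub edx, ebx → edx=29-2=27
sub ebx, 8 → ebx=2-8=-6
mod ecx, 13 → ecx=60%13=8
halt.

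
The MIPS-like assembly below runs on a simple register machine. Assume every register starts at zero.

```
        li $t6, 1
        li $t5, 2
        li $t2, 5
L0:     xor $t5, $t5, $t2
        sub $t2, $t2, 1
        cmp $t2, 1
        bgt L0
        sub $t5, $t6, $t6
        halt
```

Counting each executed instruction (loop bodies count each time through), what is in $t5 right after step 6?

7

after li $t6, 1: $t6=1
after li $t5, 2: $t5=2
after li $t2, 5: $t2=5
after xor $t5, $t5, $t2: $t5=2^5=7
after sub $t2, $t2, 1: $t2=5-1=4
cmp $t2, 1  (cmp 4,1)
After step 6: $t5 = 7.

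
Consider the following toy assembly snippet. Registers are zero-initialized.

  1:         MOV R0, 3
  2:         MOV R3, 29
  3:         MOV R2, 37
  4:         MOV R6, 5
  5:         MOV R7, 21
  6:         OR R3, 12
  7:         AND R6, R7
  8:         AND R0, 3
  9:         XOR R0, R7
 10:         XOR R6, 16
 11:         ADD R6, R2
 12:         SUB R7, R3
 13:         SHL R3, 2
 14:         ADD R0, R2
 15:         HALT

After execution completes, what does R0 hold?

59

R0=3
R3=29
R2=37
R6=5
R7=21
R3=29|12=29
R6=5&21=5
R0=3&3=3
R0=3^21=22
R6=5^16=21
R6=21+37=58
R7=21-29=-8
R3=29<<2=116
R0=22+37=59
halt.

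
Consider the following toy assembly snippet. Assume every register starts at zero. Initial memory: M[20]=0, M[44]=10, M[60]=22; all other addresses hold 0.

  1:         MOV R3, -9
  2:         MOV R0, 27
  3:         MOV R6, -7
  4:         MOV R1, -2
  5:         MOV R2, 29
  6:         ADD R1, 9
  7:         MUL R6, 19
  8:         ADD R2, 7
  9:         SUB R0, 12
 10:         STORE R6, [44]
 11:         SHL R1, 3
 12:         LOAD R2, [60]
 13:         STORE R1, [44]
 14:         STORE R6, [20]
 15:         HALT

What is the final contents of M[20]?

MOV R3, -9 → R3=-9
MOV R0, 27 → R0=27
MOV R6, -7 → R6=-7
MOV R1, -2 → R1=-2
MOV R2, 29 → R2=29
ADD R1, 9 → R1=(-2)+9=7
MUL R6, 19 → R6=(-7)*19=-133
ADD R2, 7 → R2=29+7=36
SUB R0, 12 → R0=27-12=15
STORE R6, [44] → M[44]=-133
SHL R1, 3 → R1=7<<3=56
LOAD R2, [60] → R2=M[60]=22
STORE R1, [44] → M[44]=56
STORE R6, [20] → M[20]=-133
halt.

-133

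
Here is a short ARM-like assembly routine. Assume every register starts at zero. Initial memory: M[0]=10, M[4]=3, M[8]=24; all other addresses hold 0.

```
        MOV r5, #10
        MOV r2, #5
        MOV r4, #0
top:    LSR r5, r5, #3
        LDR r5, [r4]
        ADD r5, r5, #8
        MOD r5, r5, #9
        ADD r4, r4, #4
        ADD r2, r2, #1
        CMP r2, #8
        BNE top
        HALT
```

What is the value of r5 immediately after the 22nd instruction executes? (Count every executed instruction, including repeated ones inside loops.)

32

r5=10
r2=5
r4=0
r5=10>>3=1
r5=M[0]=10
r5=10+8=18
r5=18%9=0
r4=0+4=4
r2=5+1=6
CMP r2, #8  (cmp 6,8)
BNE top: taken
r5=0>>3=0
r5=M[4]=3
r5=3+8=11
r5=11%9=2
r4=4+4=8
r2=6+1=7
CMP r2, #8  (cmp 7,8)
BNE top: taken
r5=2>>3=0
r5=M[8]=24
r5=24+8=32
After step 22: r5 = 32.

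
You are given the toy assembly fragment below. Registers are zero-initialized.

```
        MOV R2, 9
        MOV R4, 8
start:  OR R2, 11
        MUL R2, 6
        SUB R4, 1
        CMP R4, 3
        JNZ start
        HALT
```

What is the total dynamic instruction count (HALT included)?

28

after MOV R2, 9: R2=9
after MOV R4, 8: R4=8
after OR R2, 11: R2=9|11=11
after MUL R2, 6: R2=11*6=66
after SUB R4, 1: R4=8-1=7
CMP R4, 3  (cmp 7,3)
JNZ start: taken
after OR R2, 11: R2=66|11=75
after MUL R2, 6: R2=75*6=450
after SUB R4, 1: R4=7-1=6
CMP R4, 3  (cmp 6,3)
JNZ start: taken
after OR R2, 11: R2=450|11=459
after MUL R2, 6: R2=459*6=2754
after SUB R4, 1: R4=6-1=5
CMP R4, 3  (cmp 5,3)
JNZ start: taken
after OR R2, 11: R2=2754|11=2763
after MUL R2, 6: R2=2763*6=16578
after SUB R4, 1: R4=5-1=4
CMP R4, 3  (cmp 4,3)
JNZ start: taken
after OR R2, 11: R2=16578|11=16587
after MUL R2, 6: R2=16587*6=99522
after SUB R4, 1: R4=4-1=3
CMP R4, 3  (cmp 3,3)
JNZ start: not taken
halt.
Total executed instructions: 28.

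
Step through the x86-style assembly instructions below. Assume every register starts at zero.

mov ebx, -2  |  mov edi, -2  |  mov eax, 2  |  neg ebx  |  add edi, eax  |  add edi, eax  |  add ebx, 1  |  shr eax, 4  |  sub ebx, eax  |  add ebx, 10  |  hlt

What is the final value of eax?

0

mov ebx, -2 → ebx=-2
mov edi, -2 → edi=-2
mov eax, 2 → eax=2
neg ebx → ebx=-(-2)=2
add edi, eax → edi=(-2)+2=0
add edi, eax → edi=0+2=2
add ebx, 1 → ebx=2+1=3
shr eax, 4 → eax=2>>4=0
sub ebx, eax → ebx=3-0=3
add ebx, 10 → ebx=3+10=13
halt.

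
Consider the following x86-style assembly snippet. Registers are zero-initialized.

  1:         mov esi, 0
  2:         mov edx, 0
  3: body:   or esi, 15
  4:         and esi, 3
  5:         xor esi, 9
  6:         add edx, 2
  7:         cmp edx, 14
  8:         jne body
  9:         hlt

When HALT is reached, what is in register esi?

esi=0
edx=0
esi=0|15=15
esi=15&3=3
esi=3^9=10
edx=0+2=2
cmp edx, 14  (cmp 2,14)
jne body: taken
esi=10|15=15
esi=15&3=3
esi=3^9=10
edx=2+2=4
cmp edx, 14  (cmp 4,14)
jne body: taken
esi=10|15=15
esi=15&3=3
esi=3^9=10
edx=4+2=6
cmp edx, 14  (cmp 6,14)
jne body: taken
esi=10|15=15
esi=15&3=3
esi=3^9=10
edx=6+2=8
cmp edx, 14  (cmp 8,14)
jne body: taken
esi=10|15=15
esi=15&3=3
esi=3^9=10
edx=8+2=10
cmp edx, 14  (cmp 10,14)
jne body: taken
esi=10|15=15
esi=15&3=3
esi=3^9=10
edx=10+2=12
cmp edx, 14  (cmp 12,14)
jne body: taken
esi=10|15=15
esi=15&3=3
esi=3^9=10
edx=12+2=14
cmp edx, 14  (cmp 14,14)
jne body: not taken
halt.

10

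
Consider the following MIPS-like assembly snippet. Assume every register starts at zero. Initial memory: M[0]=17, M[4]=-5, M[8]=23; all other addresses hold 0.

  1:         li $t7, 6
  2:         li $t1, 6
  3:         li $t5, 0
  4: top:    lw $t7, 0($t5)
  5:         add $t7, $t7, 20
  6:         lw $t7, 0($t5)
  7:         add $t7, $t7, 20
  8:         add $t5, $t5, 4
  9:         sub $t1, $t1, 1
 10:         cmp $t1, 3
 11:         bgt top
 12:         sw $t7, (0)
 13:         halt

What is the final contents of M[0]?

43

li $t7, 6 → $t7=6
li $t1, 6 → $t1=6
li $t5, 0 → $t5=0
lw $t7, 0($t5) → $t7=M[0]=17
add $t7, $t7, 20 → $t7=17+20=37
lw $t7, 0($t5) → $t7=M[0]=17
add $t7, $t7, 20 → $t7=17+20=37
add $t5, $t5, 4 → $t5=0+4=4
sub $t1, $t1, 1 → $t1=6-1=5
cmp $t1, 3  (cmp 5,3)
bgt top: taken
lw $t7, 0($t5) → $t7=M[4]=-5
add $t7, $t7, 20 → $t7=(-5)+20=15
lw $t7, 0($t5) → $t7=M[4]=-5
add $t7, $t7, 20 → $t7=(-5)+20=15
add $t5, $t5, 4 → $t5=4+4=8
sub $t1, $t1, 1 → $t1=5-1=4
cmp $t1, 3  (cmp 4,3)
bgt top: taken
lw $t7, 0($t5) → $t7=M[8]=23
add $t7, $t7, 20 → $t7=23+20=43
lw $t7, 0($t5) → $t7=M[8]=23
add $t7, $t7, 20 → $t7=23+20=43
add $t5, $t5, 4 → $t5=8+4=12
sub $t1, $t1, 1 → $t1=4-1=3
cmp $t1, 3  (cmp 3,3)
bgt top: not taken
sw $t7, (0) → M[0]=43
halt.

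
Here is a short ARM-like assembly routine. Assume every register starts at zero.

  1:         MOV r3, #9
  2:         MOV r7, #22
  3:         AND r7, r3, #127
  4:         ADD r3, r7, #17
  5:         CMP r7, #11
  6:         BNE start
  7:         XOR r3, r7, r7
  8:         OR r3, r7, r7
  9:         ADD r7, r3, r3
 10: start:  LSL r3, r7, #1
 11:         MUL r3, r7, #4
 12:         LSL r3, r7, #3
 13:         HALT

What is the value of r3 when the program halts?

72

MOV r3, #9 → r3=9
MOV r7, #22 → r7=22
AND r7, r3, #127 → r7=9&127=9
ADD r3, r7, #17 → r3=9+17=26
CMP r7, #11  (cmp 9,11)
BNE start: taken
LSL r3, r7, #1 → r3=9<<1=18
MUL r3, r7, #4 → r3=9*4=36
LSL r3, r7, #3 → r3=9<<3=72
halt.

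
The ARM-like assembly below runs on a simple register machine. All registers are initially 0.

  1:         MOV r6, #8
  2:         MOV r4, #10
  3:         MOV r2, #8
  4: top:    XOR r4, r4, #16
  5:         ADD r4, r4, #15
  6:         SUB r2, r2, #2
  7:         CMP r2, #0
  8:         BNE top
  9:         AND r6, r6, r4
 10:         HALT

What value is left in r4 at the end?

134

MOV r6, #8 → r6=8
MOV r4, #10 → r4=10
MOV r2, #8 → r2=8
XOR r4, r4, #16 → r4=10^16=26
ADD r4, r4, #15 → r4=26+15=41
SUB r2, r2, #2 → r2=8-2=6
CMP r2, #0  (cmp 6,0)
BNE top: taken
XOR r4, r4, #16 → r4=41^16=57
ADD r4, r4, #15 → r4=57+15=72
SUB r2, r2, #2 → r2=6-2=4
CMP r2, #0  (cmp 4,0)
BNE top: taken
XOR r4, r4, #16 → r4=72^16=88
ADD r4, r4, #15 → r4=88+15=103
SUB r2, r2, #2 → r2=4-2=2
CMP r2, #0  (cmp 2,0)
BNE top: taken
XOR r4, r4, #16 → r4=103^16=119
ADD r4, r4, #15 → r4=119+15=134
SUB r2, r2, #2 → r2=2-2=0
CMP r2, #0  (cmp 0,0)
BNE top: not taken
AND r6, r6, r4 → r6=8&134=0
halt.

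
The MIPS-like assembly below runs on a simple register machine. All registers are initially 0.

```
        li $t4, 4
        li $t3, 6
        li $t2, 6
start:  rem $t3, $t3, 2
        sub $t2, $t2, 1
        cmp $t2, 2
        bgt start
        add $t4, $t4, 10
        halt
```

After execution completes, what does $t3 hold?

0

li $t4, 4 → $t4=4
li $t3, 6 → $t3=6
li $t2, 6 → $t2=6
rem $t3, $t3, 2 → $t3=6%2=0
sub $t2, $t2, 1 → $t2=6-1=5
cmp $t2, 2  (cmp 5,2)
bgt start: taken
rem $t3, $t3, 2 → $t3=0%2=0
sub $t2, $t2, 1 → $t2=5-1=4
cmp $t2, 2  (cmp 4,2)
bgt start: taken
rem $t3, $t3, 2 → $t3=0%2=0
sub $t2, $t2, 1 → $t2=4-1=3
cmp $t2, 2  (cmp 3,2)
bgt start: taken
rem $t3, $t3, 2 → $t3=0%2=0
sub $t2, $t2, 1 → $t2=3-1=2
cmp $t2, 2  (cmp 2,2)
bgt start: not taken
add $t4, $t4, 10 → $t4=4+10=14
halt.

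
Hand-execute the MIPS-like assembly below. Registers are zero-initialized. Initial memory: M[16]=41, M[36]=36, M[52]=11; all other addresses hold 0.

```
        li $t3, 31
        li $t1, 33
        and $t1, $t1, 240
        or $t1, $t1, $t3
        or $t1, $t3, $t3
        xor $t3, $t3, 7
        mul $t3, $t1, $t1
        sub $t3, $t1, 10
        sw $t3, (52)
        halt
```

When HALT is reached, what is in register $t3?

after li $t3, 31: $t3=31
after li $t1, 33: $t1=33
after and $t1, $t1, 240: $t1=33&240=32
after or $t1, $t1, $t3: $t1=32|31=63
after or $t1, $t3, $t3: $t1=31|31=31
after xor $t3, $t3, 7: $t3=31^7=24
after mul $t3, $t1, $t1: $t3=31*31=961
after sub $t3, $t1, 10: $t3=31-10=21
sw $t3, (52) → M[52]=21
halt.

21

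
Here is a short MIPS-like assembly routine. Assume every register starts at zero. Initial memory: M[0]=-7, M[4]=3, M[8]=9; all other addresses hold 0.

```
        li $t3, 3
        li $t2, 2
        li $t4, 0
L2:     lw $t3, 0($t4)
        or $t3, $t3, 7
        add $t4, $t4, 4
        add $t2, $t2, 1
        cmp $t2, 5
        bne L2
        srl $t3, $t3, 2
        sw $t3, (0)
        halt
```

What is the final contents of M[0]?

3

$t3=3
$t2=2
$t4=0
$t3=M[0]=-7
$t3=(-7)|7=-1
$t4=0+4=4
$t2=2+1=3
cmp $t2, 5  (cmp 3,5)
bne L2: taken
$t3=M[4]=3
$t3=3|7=7
$t4=4+4=8
$t2=3+1=4
cmp $t2, 5  (cmp 4,5)
bne L2: taken
$t3=M[8]=9
$t3=9|7=15
$t4=8+4=12
$t2=4+1=5
cmp $t2, 5  (cmp 5,5)
bne L2: not taken
$t3=15>>2=3
sw $t3, (0) → M[0]=3
halt.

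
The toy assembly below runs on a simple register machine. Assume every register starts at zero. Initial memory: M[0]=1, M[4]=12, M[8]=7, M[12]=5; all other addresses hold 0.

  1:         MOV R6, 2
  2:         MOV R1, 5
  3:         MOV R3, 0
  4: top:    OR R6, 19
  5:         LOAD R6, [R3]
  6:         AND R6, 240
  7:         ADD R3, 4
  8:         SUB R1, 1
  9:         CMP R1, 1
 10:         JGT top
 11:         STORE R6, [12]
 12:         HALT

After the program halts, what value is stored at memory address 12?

MOV R6, 2 → R6=2
MOV R1, 5 → R1=5
MOV R3, 0 → R3=0
OR R6, 19 → R6=2|19=19
LOAD R6, [R3] → R6=M[0]=1
AND R6, 240 → R6=1&240=0
ADD R3, 4 → R3=0+4=4
SUB R1, 1 → R1=5-1=4
CMP R1, 1  (cmp 4,1)
JGT top: taken
OR R6, 19 → R6=0|19=19
LOAD R6, [R3] → R6=M[4]=12
AND R6, 240 → R6=12&240=0
ADD R3, 4 → R3=4+4=8
SUB R1, 1 → R1=4-1=3
CMP R1, 1  (cmp 3,1)
JGT top: taken
OR R6, 19 → R6=0|19=19
LOAD R6, [R3] → R6=M[8]=7
AND R6, 240 → R6=7&240=0
ADD R3, 4 → R3=8+4=12
SUB R1, 1 → R1=3-1=2
CMP R1, 1  (cmp 2,1)
JGT top: taken
OR R6, 19 → R6=0|19=19
LOAD R6, [R3] → R6=M[12]=5
AND R6, 240 → R6=5&240=0
ADD R3, 4 → R3=12+4=16
SUB R1, 1 → R1=2-1=1
CMP R1, 1  (cmp 1,1)
JGT top: not taken
STORE R6, [12] → M[12]=0
halt.

0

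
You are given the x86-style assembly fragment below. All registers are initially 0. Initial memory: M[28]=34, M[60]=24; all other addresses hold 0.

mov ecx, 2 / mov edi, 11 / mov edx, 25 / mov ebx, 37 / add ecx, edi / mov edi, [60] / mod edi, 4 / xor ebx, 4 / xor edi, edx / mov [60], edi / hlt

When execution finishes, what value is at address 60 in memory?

25

mov ecx, 2 → ecx=2
mov edi, 11 → edi=11
mov edx, 25 → edx=25
mov ebx, 37 → ebx=37
add ecx, edi → ecx=2+11=13
mov edi, [60] → edi=M[60]=24
mod edi, 4 → edi=24%4=0
xor ebx, 4 → ebx=37^4=33
xor edi, edx → edi=0^25=25
mov [60], edi → M[60]=25
halt.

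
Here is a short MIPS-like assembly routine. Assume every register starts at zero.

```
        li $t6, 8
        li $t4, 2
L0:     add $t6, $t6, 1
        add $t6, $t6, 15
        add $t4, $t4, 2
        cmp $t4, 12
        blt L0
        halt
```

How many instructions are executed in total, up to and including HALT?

28

$t6=8
$t4=2
$t6=8+1=9
$t6=9+15=24
$t4=2+2=4
cmp $t4, 12  (cmp 4,12)
blt L0: taken
$t6=24+1=25
$t6=25+15=40
$t4=4+2=6
cmp $t4, 12  (cmp 6,12)
blt L0: taken
$t6=40+1=41
$t6=41+15=56
$t4=6+2=8
cmp $t4, 12  (cmp 8,12)
blt L0: taken
$t6=56+1=57
$t6=57+15=72
$t4=8+2=10
cmp $t4, 12  (cmp 10,12)
blt L0: taken
$t6=72+1=73
$t6=73+15=88
$t4=10+2=12
cmp $t4, 12  (cmp 12,12)
blt L0: not taken
halt.
Total executed instructions: 28.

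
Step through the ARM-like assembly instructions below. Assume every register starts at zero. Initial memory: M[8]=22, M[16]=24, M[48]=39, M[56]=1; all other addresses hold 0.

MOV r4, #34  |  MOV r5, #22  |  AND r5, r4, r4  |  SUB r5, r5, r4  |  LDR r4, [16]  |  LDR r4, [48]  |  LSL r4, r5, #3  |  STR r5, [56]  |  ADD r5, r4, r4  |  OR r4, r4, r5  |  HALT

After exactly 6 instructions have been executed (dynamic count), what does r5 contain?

0

r4=34
r5=22
r5=34&34=34
r5=34-34=0
r4=M[16]=24
r4=M[48]=39
After step 6: r5 = 0.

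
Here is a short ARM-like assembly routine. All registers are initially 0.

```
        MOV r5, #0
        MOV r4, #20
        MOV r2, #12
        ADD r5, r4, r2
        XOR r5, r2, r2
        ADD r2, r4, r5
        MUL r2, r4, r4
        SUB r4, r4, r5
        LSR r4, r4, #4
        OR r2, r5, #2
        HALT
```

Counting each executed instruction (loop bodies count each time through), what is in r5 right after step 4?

32

MOV r5, #0 → r5=0
MOV r4, #20 → r4=20
MOV r2, #12 → r2=12
ADD r5, r4, r2 → r5=20+12=32
After step 4: r5 = 32.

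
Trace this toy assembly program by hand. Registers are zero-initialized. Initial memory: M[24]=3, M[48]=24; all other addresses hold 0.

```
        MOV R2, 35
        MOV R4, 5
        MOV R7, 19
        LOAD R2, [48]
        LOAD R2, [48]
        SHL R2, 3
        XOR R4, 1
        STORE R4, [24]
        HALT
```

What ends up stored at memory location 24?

4

MOV R2, 35 → R2=35
MOV R4, 5 → R4=5
MOV R7, 19 → R7=19
LOAD R2, [48] → R2=M[48]=24
LOAD R2, [48] → R2=M[48]=24
SHL R2, 3 → R2=24<<3=192
XOR R4, 1 → R4=5^1=4
STORE R4, [24] → M[24]=4
halt.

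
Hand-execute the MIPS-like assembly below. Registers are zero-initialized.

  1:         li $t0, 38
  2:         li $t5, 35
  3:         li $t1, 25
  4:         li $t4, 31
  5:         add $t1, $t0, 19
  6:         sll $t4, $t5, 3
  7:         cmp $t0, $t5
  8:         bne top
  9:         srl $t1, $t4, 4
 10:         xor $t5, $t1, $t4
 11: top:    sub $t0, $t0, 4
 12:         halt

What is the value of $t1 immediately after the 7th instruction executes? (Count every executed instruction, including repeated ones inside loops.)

57

after li $t0, 38: $t0=38
after li $t5, 35: $t5=35
after li $t1, 25: $t1=25
after li $t4, 31: $t4=31
after add $t1, $t0, 19: $t1=38+19=57
after sll $t4, $t5, 3: $t4=35<<3=280
cmp $t0, $t5  (cmp 38,35)
After step 7: $t1 = 57.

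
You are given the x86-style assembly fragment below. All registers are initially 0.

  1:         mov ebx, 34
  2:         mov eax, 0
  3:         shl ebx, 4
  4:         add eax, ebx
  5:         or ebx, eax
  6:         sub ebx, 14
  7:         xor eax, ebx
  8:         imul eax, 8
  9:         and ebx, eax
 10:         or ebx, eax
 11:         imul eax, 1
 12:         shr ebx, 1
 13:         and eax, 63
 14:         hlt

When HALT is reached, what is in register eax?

mov ebx, 34 → ebx=34
mov eax, 0 → eax=0
shl ebx, 4 → ebx=34<<4=544
add eax, ebx → eax=0+544=544
or ebx, eax → ebx=544|544=544
sub ebx, 14 → ebx=544-14=530
xor eax, ebx → eax=544^530=50
imul eax, 8 → eax=50*8=400
and ebx, eax → ebx=530&400=16
or ebx, eax → ebx=16|400=400
imul eax, 1 → eax=400*1=400
shr ebx, 1 → ebx=400>>1=200
and eax, 63 → eax=400&63=16
halt.

16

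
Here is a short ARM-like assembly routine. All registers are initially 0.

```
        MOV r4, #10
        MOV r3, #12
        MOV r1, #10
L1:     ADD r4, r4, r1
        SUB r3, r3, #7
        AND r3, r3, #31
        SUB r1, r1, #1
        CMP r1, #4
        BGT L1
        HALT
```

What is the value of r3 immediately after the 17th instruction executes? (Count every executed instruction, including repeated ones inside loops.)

23

after MOV r4, #10: r4=10
after MOV r3, #12: r3=12
after MOV r1, #10: r1=10
after ADD r4, r4, r1: r4=10+10=20
after SUB r3, r3, #7: r3=12-7=5
after AND r3, r3, #31: r3=5&31=5
after SUB r1, r1, #1: r1=10-1=9
CMP r1, #4  (cmp 9,4)
BGT L1: taken
after ADD r4, r4, r1: r4=20+9=29
after SUB r3, r3, #7: r3=5-7=-2
after AND r3, r3, #31: r3=(-2)&31=30
after SUB r1, r1, #1: r1=9-1=8
CMP r1, #4  (cmp 8,4)
BGT L1: taken
after ADD r4, r4, r1: r4=29+8=37
after SUB r3, r3, #7: r3=30-7=23
After step 17: r3 = 23.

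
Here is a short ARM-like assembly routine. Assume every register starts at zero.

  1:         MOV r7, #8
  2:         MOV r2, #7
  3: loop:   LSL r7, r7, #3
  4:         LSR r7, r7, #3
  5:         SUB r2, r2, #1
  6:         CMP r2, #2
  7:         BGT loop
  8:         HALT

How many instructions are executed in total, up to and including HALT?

28

after MOV r7, #8: r7=8
after MOV r2, #7: r2=7
after LSL r7, r7, #3: r7=8<<3=64
after LSR r7, r7, #3: r7=64>>3=8
after SUB r2, r2, #1: r2=7-1=6
CMP r2, #2  (cmp 6,2)
BGT loop: taken
after LSL r7, r7, #3: r7=8<<3=64
after LSR r7, r7, #3: r7=64>>3=8
after SUB r2, r2, #1: r2=6-1=5
CMP r2, #2  (cmp 5,2)
BGT loop: taken
after LSL r7, r7, #3: r7=8<<3=64
after LSR r7, r7, #3: r7=64>>3=8
after SUB r2, r2, #1: r2=5-1=4
CMP r2, #2  (cmp 4,2)
BGT loop: taken
after LSL r7, r7, #3: r7=8<<3=64
after LSR r7, r7, #3: r7=64>>3=8
after SUB r2, r2, #1: r2=4-1=3
CMP r2, #2  (cmp 3,2)
BGT loop: taken
after LSL r7, r7, #3: r7=8<<3=64
after LSR r7, r7, #3: r7=64>>3=8
after SUB r2, r2, #1: r2=3-1=2
CMP r2, #2  (cmp 2,2)
BGT loop: not taken
halt.
Total executed instructions: 28.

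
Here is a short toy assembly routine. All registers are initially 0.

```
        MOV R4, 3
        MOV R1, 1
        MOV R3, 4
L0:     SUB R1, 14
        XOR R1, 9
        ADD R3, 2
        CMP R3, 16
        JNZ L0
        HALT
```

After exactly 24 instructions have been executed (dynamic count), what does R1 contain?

R4=3
R1=1
R3=4
R1=1-14=-13
R1=(-13)^9=-6
R3=4+2=6
CMP R3, 16  (cmp 6,16)
JNZ L0: taken
R1=(-6)-14=-20
R1=(-20)^9=-27
R3=6+2=8
CMP R3, 16  (cmp 8,16)
JNZ L0: taken
R1=(-27)-14=-41
R1=(-41)^9=-34
R3=8+2=10
CMP R3, 16  (cmp 10,16)
JNZ L0: taken
R1=(-34)-14=-48
R1=(-48)^9=-39
R3=10+2=12
CMP R3, 16  (cmp 12,16)
JNZ L0: taken
R1=(-39)-14=-53
After step 24: R1 = -53.

-53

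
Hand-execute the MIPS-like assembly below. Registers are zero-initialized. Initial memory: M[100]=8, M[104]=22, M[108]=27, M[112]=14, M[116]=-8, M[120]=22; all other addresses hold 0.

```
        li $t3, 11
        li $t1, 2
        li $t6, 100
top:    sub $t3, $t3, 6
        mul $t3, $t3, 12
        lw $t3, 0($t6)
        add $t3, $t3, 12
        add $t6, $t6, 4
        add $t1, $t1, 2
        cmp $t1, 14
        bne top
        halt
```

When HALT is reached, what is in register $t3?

34

after li $t3, 11: $t3=11
after li $t1, 2: $t1=2
after li $t6, 100: $t6=100
after sub $t3, $t3, 6: $t3=11-6=5
after mul $t3, $t3, 12: $t3=5*12=60
after lw $t3, 0($t6): $t3=M[100]=8
after add $t3, $t3, 12: $t3=8+12=20
after add $t6, $t6, 4: $t6=100+4=104
after add $t1, $t1, 2: $t1=2+2=4
cmp $t1, 14  (cmp 4,14)
bne top: taken
after sub $t3, $t3, 6: $t3=20-6=14
after mul $t3, $t3, 12: $t3=14*12=168
after lw $t3, 0($t6): $t3=M[104]=22
after add $t3, $t3, 12: $t3=22+12=34
after add $t6, $t6, 4: $t6=104+4=108
after add $t1, $t1, 2: $t1=4+2=6
cmp $t1, 14  (cmp 6,14)
bne top: taken
after sub $t3, $t3, 6: $t3=34-6=28
after mul $t3, $t3, 12: $t3=28*12=336
after lw $t3, 0($t6): $t3=M[108]=27
after add $t3, $t3, 12: $t3=27+12=39
after add $t6, $t6, 4: $t6=108+4=112
after add $t1, $t1, 2: $t1=6+2=8
cmp $t1, 14  (cmp 8,14)
bne top: taken
after sub $t3, $t3, 6: $t3=39-6=33
after mul $t3, $t3, 12: $t3=33*12=396
after lw $t3, 0($t6): $t3=M[112]=14
after add $t3, $t3, 12: $t3=14+12=26
after add $t6, $t6, 4: $t6=112+4=116
after add $t1, $t1, 2: $t1=8+2=10
cmp $t1, 14  (cmp 10,14)
bne top: taken
after sub $t3, $t3, 6: $t3=26-6=20
after mul $t3, $t3, 12: $t3=20*12=240
after lw $t3, 0($t6): $t3=M[116]=-8
after add $t3, $t3, 12: $t3=(-8)+12=4
after add $t6, $t6, 4: $t6=116+4=120
after add $t1, $t1, 2: $t1=10+2=12
cmp $t1, 14  (cmp 12,14)
bne top: taken
after sub $t3, $t3, 6: $t3=4-6=-2
after mul $t3, $t3, 12: $t3=(-2)*12=-24
after lw $t3, 0($t6): $t3=M[120]=22
after add $t3, $t3, 12: $t3=22+12=34
after add $t6, $t6, 4: $t6=120+4=124
after add $t1, $t1, 2: $t1=12+2=14
cmp $t1, 14  (cmp 14,14)
bne top: not taken
halt.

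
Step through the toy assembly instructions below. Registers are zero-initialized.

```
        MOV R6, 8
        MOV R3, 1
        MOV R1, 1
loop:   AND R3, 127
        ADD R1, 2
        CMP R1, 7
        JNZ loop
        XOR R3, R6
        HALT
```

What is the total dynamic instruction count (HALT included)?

17

after MOV R6, 8: R6=8
after MOV R3, 1: R3=1
after MOV R1, 1: R1=1
after AND R3, 127: R3=1&127=1
after ADD R1, 2: R1=1+2=3
CMP R1, 7  (cmp 3,7)
JNZ loop: taken
after AND R3, 127: R3=1&127=1
after ADD R1, 2: R1=3+2=5
CMP R1, 7  (cmp 5,7)
JNZ loop: taken
after AND R3, 127: R3=1&127=1
after ADD R1, 2: R1=5+2=7
CMP R1, 7  (cmp 7,7)
JNZ loop: not taken
after XOR R3, R6: R3=1^8=9
halt.
Total executed instructions: 17.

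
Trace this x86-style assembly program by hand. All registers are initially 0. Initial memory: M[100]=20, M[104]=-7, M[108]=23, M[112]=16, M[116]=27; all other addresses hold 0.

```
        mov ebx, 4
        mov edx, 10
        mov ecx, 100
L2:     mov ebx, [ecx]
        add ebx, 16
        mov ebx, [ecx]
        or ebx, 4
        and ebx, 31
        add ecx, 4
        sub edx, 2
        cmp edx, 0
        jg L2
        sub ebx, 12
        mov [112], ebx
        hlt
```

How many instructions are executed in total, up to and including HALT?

51

ebx=4
edx=10
ecx=100
ebx=M[100]=20
ebx=20+16=36
ebx=M[100]=20
ebx=20|4=20
ebx=20&31=20
ecx=100+4=104
edx=10-2=8
cmp edx, 0  (cmp 8,0)
jg L2: taken
ebx=M[104]=-7
ebx=(-7)+16=9
ebx=M[104]=-7
ebx=(-7)|4=-3
ebx=(-3)&31=29
ecx=104+4=108
edx=8-2=6
cmp edx, 0  (cmp 6,0)
jg L2: taken
ebx=M[108]=23
ebx=23+16=39
ebx=M[108]=23
ebx=23|4=23
ebx=23&31=23
ecx=108+4=112
edx=6-2=4
cmp edx, 0  (cmp 4,0)
jg L2: taken
ebx=M[112]=16
ebx=16+16=32
ebx=M[112]=16
ebx=16|4=20
ebx=20&31=20
ecx=112+4=116
edx=4-2=2
cmp edx, 0  (cmp 2,0)
jg L2: taken
ebx=M[116]=27
ebx=27+16=43
ebx=M[116]=27
ebx=27|4=31
ebx=31&31=31
ecx=116+4=120
edx=2-2=0
cmp edx, 0  (cmp 0,0)
jg L2: not taken
ebx=31-12=19
mov [112], ebx → M[112]=19
halt.
Total executed instructions: 51.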